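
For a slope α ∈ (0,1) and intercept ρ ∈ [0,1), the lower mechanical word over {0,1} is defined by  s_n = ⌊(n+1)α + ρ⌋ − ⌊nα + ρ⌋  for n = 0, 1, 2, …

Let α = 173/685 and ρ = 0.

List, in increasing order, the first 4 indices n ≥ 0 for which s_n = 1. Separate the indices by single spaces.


n=0: ⌊173/685⌋−⌊0/685⌋ = 0−0 = 0
n=1: ⌊346/685⌋−⌊173/685⌋ = 0−0 = 0
n=2: ⌊519/685⌋−⌊346/685⌋ = 0−0 = 0
n=3: ⌊692/685⌋−⌊519/685⌋ = 1−0 = 1  ← one
n=4: ⌊865/685⌋−⌊692/685⌋ = 1−1 = 0
n=5: ⌊1038/685⌋−⌊865/685⌋ = 1−1 = 0
n=6: ⌊1211/685⌋−⌊1038/685⌋ = 1−1 = 0
n=7: ⌊1384/685⌋−⌊1211/685⌋ = 2−1 = 1  ← one
n=8: ⌊1557/685⌋−⌊1384/685⌋ = 2−2 = 0
n=9: ⌊1730/685⌋−⌊1557/685⌋ = 2−2 = 0
n=10: ⌊1903/685⌋−⌊1730/685⌋ = 2−2 = 0
n=11: ⌊2076/685⌋−⌊1903/685⌋ = 3−2 = 1  ← one
n=12: ⌊2249/685⌋−⌊2076/685⌋ = 3−3 = 0
n=13: ⌊2422/685⌋−⌊2249/685⌋ = 3−3 = 0
n=14: ⌊2595/685⌋−⌊2422/685⌋ = 3−3 = 0
n=15: ⌊2768/685⌋−⌊2595/685⌋ = 4−3 = 1  ← one
positions of the first 4 ones: 3 7 11 15

3 7 11 15


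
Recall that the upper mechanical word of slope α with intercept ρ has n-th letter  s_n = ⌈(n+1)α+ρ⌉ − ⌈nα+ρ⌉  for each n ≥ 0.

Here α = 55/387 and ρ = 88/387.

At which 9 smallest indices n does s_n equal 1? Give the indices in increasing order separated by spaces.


5 12 19 26 33 40 47 54 61

n=0: ⌈143/387⌉−⌈88/387⌉ = 1−1 = 0
n=1: ⌈198/387⌉−⌈143/387⌉ = 1−1 = 0
  …
n=5: ⌈418/387⌉−⌈363/387⌉ = 2−1 = 1  ← one
n=6: ⌈473/387⌉−⌈418/387⌉ = 2−2 = 0
n=7: ⌈528/387⌉−⌈473/387⌉ = 2−2 = 0
  …
n=12: ⌈803/387⌉−⌈748/387⌉ = 3−2 = 1  ← one
n=13: ⌈858/387⌉−⌈803/387⌉ = 3−3 = 0
n=14: ⌈913/387⌉−⌈858/387⌉ = 3−3 = 0
  …
n=19: ⌈1188/387⌉−⌈1133/387⌉ = 4−3 = 1  ← one
n=20: ⌈1243/387⌉−⌈1188/387⌉ = 4−4 = 0
n=21: ⌈1298/387⌉−⌈1243/387⌉ = 4−4 = 0
  …
n=26: ⌈1573/387⌉−⌈1518/387⌉ = 5−4 = 1  ← one
n=27: ⌈1628/387⌉−⌈1573/387⌉ = 5−5 = 0
n=28: ⌈1683/387⌉−⌈1628/387⌉ = 5−5 = 0
  …
n=33: ⌈1958/387⌉−⌈1903/387⌉ = 6−5 = 1  ← one
n=34: ⌈2013/387⌉−⌈1958/387⌉ = 6−6 = 0
n=35: ⌈2068/387⌉−⌈2013/387⌉ = 6−6 = 0
  …
n=40: ⌈2343/387⌉−⌈2288/387⌉ = 7−6 = 1  ← one
n=41: ⌈2398/387⌉−⌈2343/387⌉ = 7−7 = 0
n=42: ⌈2453/387⌉−⌈2398/387⌉ = 7−7 = 0
  …
n=47: ⌈2728/387⌉−⌈2673/387⌉ = 8−7 = 1  ← one
n=48: ⌈2783/387⌉−⌈2728/387⌉ = 8−8 = 0
n=49: ⌈2838/387⌉−⌈2783/387⌉ = 8−8 = 0
  …
n=54: ⌈3113/387⌉−⌈3058/387⌉ = 9−8 = 1  ← one
n=55: ⌈3168/387⌉−⌈3113/387⌉ = 9−9 = 0
n=56: ⌈3223/387⌉−⌈3168/387⌉ = 9−9 = 0
  …
n=61: ⌈3498/387⌉−⌈3443/387⌉ = 10−9 = 1  ← one
positions of the first 9 ones: 5 12 19 26 33 40 47 54 61


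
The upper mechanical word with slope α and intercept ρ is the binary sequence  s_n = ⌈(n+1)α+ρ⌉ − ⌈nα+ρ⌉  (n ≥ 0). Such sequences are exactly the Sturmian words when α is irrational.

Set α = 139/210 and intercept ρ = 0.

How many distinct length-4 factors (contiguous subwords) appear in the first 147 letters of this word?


t_n = ⌈(n·139)/210⌉ for n = 0 … 147:
  n=0…9: ⌈0/210⌉=0 ⌈139/210⌉=1 ⌈278/210⌉=2 ⌈417/210⌉=2 ⌈556/210⌉=3 ⌈695/210⌉=4 ⌈834/210⌉=4 ⌈973/210⌉=5 ⌈1112/210⌉=6 ⌈1251/210⌉=6
  n=10…19: ⌈1390/210⌉=7 ⌈1529/210⌉=8 ⌈1668/210⌉=8 ⌈1807/210⌉=9 ⌈1946/210⌉=10 ⌈2085/210⌉=10 ⌈2224/210⌉=11 ⌈2363/210⌉=12 ⌈2502/210⌉=12 ⌈2641/210⌉=13
  n=20…29: ⌈2780/210⌉=14 ⌈2919/210⌉=14 ⌈3058/210⌉=15 ⌈3197/210⌉=16 ⌈3336/210⌉=16 ⌈3475/210⌉=17 ⌈3614/210⌉=18 ⌈3753/210⌉=18 ⌈3892/210⌉=19 ⌈4031/210⌉=20
  n=30…39: ⌈4170/210⌉=20 ⌈4309/210⌉=21 ⌈4448/210⌉=22 ⌈4587/210⌉=22 ⌈4726/210⌉=23 ⌈4865/210⌉=24 ⌈5004/210⌉=24 ⌈5143/210⌉=25 ⌈5282/210⌉=26 ⌈5421/210⌉=26
  n=40…49: ⌈5560/210⌉=27 ⌈5699/210⌉=28 ⌈5838/210⌉=28 ⌈5977/210⌉=29 ⌈6116/210⌉=30 ⌈6255/210⌉=30 ⌈6394/210⌉=31 ⌈6533/210⌉=32 ⌈6672/210⌉=32 ⌈6811/210⌉=33
  n=50…59: ⌈6950/210⌉=34 ⌈7089/210⌉=34 ⌈7228/210⌉=35 ⌈7367/210⌉=36 ⌈7506/210⌉=36 ⌈7645/210⌉=37 ⌈7784/210⌉=38 ⌈7923/210⌉=38 ⌈8062/210⌉=39 ⌈8201/210⌉=40
  n=60…69: ⌈8340/210⌉=40 ⌈8479/210⌉=41 ⌈8618/210⌉=42 ⌈8757/210⌉=42 ⌈8896/210⌉=43 ⌈9035/210⌉=44 ⌈9174/210⌉=44 ⌈9313/210⌉=45 ⌈9452/210⌉=46 ⌈9591/210⌉=46
  n=70…79: ⌈9730/210⌉=47 ⌈9869/210⌉=47 ⌈10008/210⌉=48 ⌈10147/210⌉=49 ⌈10286/210⌉=49 ⌈10425/210⌉=50 ⌈10564/210⌉=51 ⌈10703/210⌉=51 ⌈10842/210⌉=52 ⌈10981/210⌉=53
  n=80…89: ⌈11120/210⌉=53 ⌈11259/210⌉=54 ⌈11398/210⌉=55 ⌈11537/210⌉=55 ⌈11676/210⌉=56 ⌈11815/210⌉=57 ⌈11954/210⌉=57 ⌈12093/210⌉=58 ⌈12232/210⌉=59 ⌈12371/210⌉=59
  n=90…99: ⌈12510/210⌉=60 ⌈12649/210⌉=61 ⌈12788/210⌉=61 ⌈12927/210⌉=62 ⌈13066/210⌉=63 ⌈13205/210⌉=63 ⌈13344/210⌉=64 ⌈13483/210⌉=65 ⌈13622/210⌉=65 ⌈13761/210⌉=66
  n=100…109: ⌈13900/210⌉=67 ⌈14039/210⌉=67 ⌈14178/210⌉=68 ⌈14317/210⌉=69 ⌈14456/210⌉=69 ⌈14595/210⌉=70 ⌈14734/210⌉=71 ⌈14873/210⌉=71 ⌈15012/210⌉=72 ⌈15151/210⌉=73
  n=110…119: ⌈15290/210⌉=73 ⌈15429/210⌉=74 ⌈15568/210⌉=75 ⌈15707/210⌉=75 ⌈15846/210⌉=76 ⌈15985/210⌉=77 ⌈16124/210⌉=77 ⌈16263/210⌉=78 ⌈16402/210⌉=79 ⌈16541/210⌉=79
  n=120…129: ⌈16680/210⌉=80 ⌈16819/210⌉=81 ⌈16958/210⌉=81 ⌈17097/210⌉=82 ⌈17236/210⌉=83 ⌈17375/210⌉=83 ⌈17514/210⌉=84 ⌈17653/210⌉=85 ⌈17792/210⌉=85 ⌈17931/210⌉=86
  n=130…139: ⌈18070/210⌉=87 ⌈18209/210⌉=87 ⌈18348/210⌉=88 ⌈18487/210⌉=89 ⌈18626/210⌉=89 ⌈18765/210⌉=90 ⌈18904/210⌉=91 ⌈19043/210⌉=91 ⌈19182/210⌉=92 ⌈19321/210⌉=93
  n=140…147: ⌈19460/210⌉=93 ⌈19599/210⌉=94 ⌈19738/210⌉=94 ⌈19877/210⌉=95 ⌈20016/210⌉=96 ⌈20155/210⌉=96 ⌈20294/210⌉=97 ⌈20433/210⌉=98
s_n = t_(n+1) − t_n for n = 0 … 146 gives
prefix = 110110110110110110110110110110110110110110110110110110110110110110110101101101101101101101101101101101101101101101101101101101101101101101101011011
slide a length-4 window over [0..3] … [143..146] (144 windows); first occurrence of each distinct factor:
  [  0..  3] 1101
  [  1..  4] 1011
  [  2..  5] 0110
  [ 67.. 70] 1010
  [ 68.. 71] 0101
  (the other 139 windows repeat one of these)
distinct factors: {0101, 0110, 1010, 1011, 1101}
count = 5  (Sturmian bound for length 4 is 5)

5


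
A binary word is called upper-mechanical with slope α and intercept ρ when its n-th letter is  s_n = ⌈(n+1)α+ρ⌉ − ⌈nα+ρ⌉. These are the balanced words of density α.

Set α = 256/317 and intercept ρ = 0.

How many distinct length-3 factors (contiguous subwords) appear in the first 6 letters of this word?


2

t_n = ⌈(n·256)/317⌉ for n = 0 … 6:
  n=0…6: ⌈0/317⌉=0 ⌈256/317⌉=1 ⌈512/317⌉=2 ⌈768/317⌉=3 ⌈1024/317⌉=4 ⌈1280/317⌉=5 ⌈1536/317⌉=5
s_n = t_(n+1) − t_n for n = 0 … 5 gives
prefix = 111110
slide a length-3 window over [0..2] … [3..5] (4 windows); first occurrence of each distinct factor:
  [  0..  2] 111
  [  3..  5] 110
  (the other 2 windows repeat one of these)
distinct factors: {110, 111}
count = 2  (Sturmian bound for length 3 is 4)


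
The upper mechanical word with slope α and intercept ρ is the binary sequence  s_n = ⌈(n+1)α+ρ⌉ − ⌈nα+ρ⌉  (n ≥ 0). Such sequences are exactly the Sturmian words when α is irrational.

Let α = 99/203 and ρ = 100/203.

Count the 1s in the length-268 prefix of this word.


131

#1s = Σ_{n=0}^{267} s_n = Σ_{n=0}^{267} (⌈(n+1)α+ρ⌉ − ⌈nα+ρ⌉)
the sum telescopes: every ⌈nα+ρ⌉ with 0 < n < 268 appears once with + and once with −, leaving ⌈268α+ρ⌉ − ⌈0·α+ρ⌉
268α + ρ = (268·99 + 100) / 203 = 26632/203
ρ = 100/203
⌈26632/203⌉ = 132,  ⌈100/203⌉ = 1
#1s = 132 − 1 = 131


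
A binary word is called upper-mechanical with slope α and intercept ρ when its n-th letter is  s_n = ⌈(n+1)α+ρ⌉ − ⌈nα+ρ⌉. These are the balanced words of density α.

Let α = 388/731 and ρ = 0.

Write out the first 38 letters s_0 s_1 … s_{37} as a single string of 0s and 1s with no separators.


n=0: ⌈(1·388)/731⌉ − ⌈(0·388)/731⌉ = ⌈388/731⌉ − ⌈0/731⌉ = 1 − 0 = 1
n=1: ⌈(2·388)/731⌉ − ⌈(1·388)/731⌉ = ⌈776/731⌉ − ⌈388/731⌉ = 2 − 1 = 1
n=2: ⌈(3·388)/731⌉ − ⌈(2·388)/731⌉ = ⌈1164/731⌉ − ⌈776/731⌉ = 2 − 2 = 0
n=3: ⌈(4·388)/731⌉ − ⌈(3·388)/731⌉ = ⌈1552/731⌉ − ⌈1164/731⌉ = 3 − 2 = 1
n=4: ⌈(5·388)/731⌉ − ⌈(4·388)/731⌉ = ⌈1940/731⌉ − ⌈1552/731⌉ = 3 − 3 = 0
n=5: ⌈(6·388)/731⌉ − ⌈(5·388)/731⌉ = ⌈2328/731⌉ − ⌈1940/731⌉ = 4 − 3 = 1
n=6: ⌈(7·388)/731⌉ − ⌈(6·388)/731⌉ = ⌈2716/731⌉ − ⌈2328/731⌉ = 4 − 4 = 0
n=7: ⌈(8·388)/731⌉ − ⌈(7·388)/731⌉ = ⌈3104/731⌉ − ⌈2716/731⌉ = 5 − 4 = 1
n=8: ⌈(9·388)/731⌉ − ⌈(8·388)/731⌉ = ⌈3492/731⌉ − ⌈3104/731⌉ = 5 − 5 = 0
n=9: ⌈(10·388)/731⌉ − ⌈(9·388)/731⌉ = ⌈3880/731⌉ − ⌈3492/731⌉ = 6 − 5 = 1
n=10: ⌈(11·388)/731⌉ − ⌈(10·388)/731⌉ = ⌈4268/731⌉ − ⌈3880/731⌉ = 6 − 6 = 0
n=11: ⌈(12·388)/731⌉ − ⌈(11·388)/731⌉ = ⌈4656/731⌉ − ⌈4268/731⌉ = 7 − 6 = 1
n=12: ⌈(13·388)/731⌉ − ⌈(12·388)/731⌉ = ⌈5044/731⌉ − ⌈4656/731⌉ = 7 − 7 = 0
n=13: ⌈(14·388)/731⌉ − ⌈(13·388)/731⌉ = ⌈5432/731⌉ − ⌈5044/731⌉ = 8 − 7 = 1
n=14: ⌈(15·388)/731⌉ − ⌈(14·388)/731⌉ = ⌈5820/731⌉ − ⌈5432/731⌉ = 8 − 8 = 0
n=15: ⌈(16·388)/731⌉ − ⌈(15·388)/731⌉ = ⌈6208/731⌉ − ⌈5820/731⌉ = 9 − 8 = 1
n=16: ⌈(17·388)/731⌉ − ⌈(16·388)/731⌉ = ⌈6596/731⌉ − ⌈6208/731⌉ = 10 − 9 = 1
n=17: ⌈(18·388)/731⌉ − ⌈(17·388)/731⌉ = ⌈6984/731⌉ − ⌈6596/731⌉ = 10 − 10 = 0
n=18: ⌈(19·388)/731⌉ − ⌈(18·388)/731⌉ = ⌈7372/731⌉ − ⌈6984/731⌉ = 11 − 10 = 1
n=19: ⌈(20·388)/731⌉ − ⌈(19·388)/731⌉ = ⌈7760/731⌉ − ⌈7372/731⌉ = 11 − 11 = 0
n=20: ⌈(21·388)/731⌉ − ⌈(20·388)/731⌉ = ⌈8148/731⌉ − ⌈7760/731⌉ = 12 − 11 = 1
n=21: ⌈(22·388)/731⌉ − ⌈(21·388)/731⌉ = ⌈8536/731⌉ − ⌈8148/731⌉ = 12 − 12 = 0
n=22: ⌈(23·388)/731⌉ − ⌈(22·388)/731⌉ = ⌈8924/731⌉ − ⌈8536/731⌉ = 13 − 12 = 1
n=23: ⌈(24·388)/731⌉ − ⌈(23·388)/731⌉ = ⌈9312/731⌉ − ⌈8924/731⌉ = 13 − 13 = 0
n=24: ⌈(25·388)/731⌉ − ⌈(24·388)/731⌉ = ⌈9700/731⌉ − ⌈9312/731⌉ = 14 − 13 = 1
n=25: ⌈(26·388)/731⌉ − ⌈(25·388)/731⌉ = ⌈10088/731⌉ − ⌈9700/731⌉ = 14 − 14 = 0
n=26: ⌈(27·388)/731⌉ − ⌈(26·388)/731⌉ = ⌈10476/731⌉ − ⌈10088/731⌉ = 15 − 14 = 1
n=27: ⌈(28·388)/731⌉ − ⌈(27·388)/731⌉ = ⌈10864/731⌉ − ⌈10476/731⌉ = 15 − 15 = 0
n=28: ⌈(29·388)/731⌉ − ⌈(28·388)/731⌉ = ⌈11252/731⌉ − ⌈10864/731⌉ = 16 − 15 = 1
n=29: ⌈(30·388)/731⌉ − ⌈(29·388)/731⌉ = ⌈11640/731⌉ − ⌈11252/731⌉ = 16 − 16 = 0
n=30: ⌈(31·388)/731⌉ − ⌈(30·388)/731⌉ = ⌈12028/731⌉ − ⌈11640/731⌉ = 17 − 16 = 1
n=31: ⌈(32·388)/731⌉ − ⌈(31·388)/731⌉ = ⌈12416/731⌉ − ⌈12028/731⌉ = 17 − 17 = 0
n=32: ⌈(33·388)/731⌉ − ⌈(32·388)/731⌉ = ⌈12804/731⌉ − ⌈12416/731⌉ = 18 − 17 = 1
n=33: ⌈(34·388)/731⌉ − ⌈(33·388)/731⌉ = ⌈13192/731⌉ − ⌈12804/731⌉ = 19 − 18 = 1
n=34: ⌈(35·388)/731⌉ − ⌈(34·388)/731⌉ = ⌈13580/731⌉ − ⌈13192/731⌉ = 19 − 19 = 0
n=35: ⌈(36·388)/731⌉ − ⌈(35·388)/731⌉ = ⌈13968/731⌉ − ⌈13580/731⌉ = 20 − 19 = 1
n=36: ⌈(37·388)/731⌉ − ⌈(36·388)/731⌉ = ⌈14356/731⌉ − ⌈13968/731⌉ = 20 − 20 = 0
n=37: ⌈(38·388)/731⌉ − ⌈(37·388)/731⌉ = ⌈14744/731⌉ − ⌈14356/731⌉ = 21 − 20 = 1

11010101010101011010101010101010110101


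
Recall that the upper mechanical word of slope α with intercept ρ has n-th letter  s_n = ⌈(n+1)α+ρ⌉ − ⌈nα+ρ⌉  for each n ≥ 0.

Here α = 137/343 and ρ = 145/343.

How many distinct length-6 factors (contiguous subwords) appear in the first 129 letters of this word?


7

t_n = ⌈(n·137+145)/343⌉ for n = 0 … 129:
  n=0…9: ⌈145/343⌉=1 ⌈282/343⌉=1 ⌈419/343⌉=2 ⌈556/343⌉=2 ⌈693/343⌉=3 ⌈830/343⌉=3 ⌈967/343⌉=3 ⌈1104/343⌉=4 ⌈1241/343⌉=4 ⌈1378/343⌉=5
  n=10…19: ⌈1515/343⌉=5 ⌈1652/343⌉=5 ⌈1789/343⌉=6 ⌈1926/343⌉=6 ⌈2063/343⌉=7 ⌈2200/343⌉=7 ⌈2337/343⌉=7 ⌈2474/343⌉=8 ⌈2611/343⌉=8 ⌈2748/343⌉=9
  n=20…29: ⌈2885/343⌉=9 ⌈3022/343⌉=9 ⌈3159/343⌉=10 ⌈3296/343⌉=10 ⌈3433/343⌉=11 ⌈3570/343⌉=11 ⌈3707/343⌉=11 ⌈3844/343⌉=12 ⌈3981/343⌉=12 ⌈4118/343⌉=13
  n=30…39: ⌈4255/343⌉=13 ⌈4392/343⌉=13 ⌈4529/343⌉=14 ⌈4666/343⌉=14 ⌈4803/343⌉=15 ⌈4940/343⌉=15 ⌈5077/343⌉=15 ⌈5214/343⌉=16 ⌈5351/343⌉=16 ⌈5488/343⌉=16
  n=40…49: ⌈5625/343⌉=17 ⌈5762/343⌉=17 ⌈5899/343⌉=18 ⌈6036/343⌉=18 ⌈6173/343⌉=18 ⌈6310/343⌉=19 ⌈6447/343⌉=19 ⌈6584/343⌉=20 ⌈6721/343⌉=20 ⌈6858/343⌉=20
  n=50…59: ⌈6995/343⌉=21 ⌈7132/343⌉=21 ⌈7269/343⌉=22 ⌈7406/343⌉=22 ⌈7543/343⌉=22 ⌈7680/343⌉=23 ⌈7817/343⌉=23 ⌈7954/343⌉=24 ⌈8091/343⌉=24 ⌈8228/343⌉=24
  n=60…69: ⌈8365/343⌉=25 ⌈8502/343⌉=25 ⌈8639/343⌉=26 ⌈8776/343⌉=26 ⌈8913/343⌉=26 ⌈9050/343⌉=27 ⌈9187/343⌉=27 ⌈9324/343⌉=28 ⌈9461/343⌉=28 ⌈9598/343⌉=28
  n=70…79: ⌈9735/343⌉=29 ⌈9872/343⌉=29 ⌈10009/343⌉=30 ⌈10146/343⌉=30 ⌈10283/343⌉=30 ⌈10420/343⌉=31 ⌈10557/343⌉=31 ⌈10694/343⌉=32 ⌈10831/343⌉=32 ⌈10968/343⌉=32
  n=80…89: ⌈11105/343⌉=33 ⌈11242/343⌉=33 ⌈11379/343⌉=34 ⌈11516/343⌉=34 ⌈11653/343⌉=34 ⌈11790/343⌉=35 ⌈11927/343⌉=35 ⌈12064/343⌉=36 ⌈12201/343⌉=36 ⌈12338/343⌉=36
  n=90…99: ⌈12475/343⌉=37 ⌈12612/343⌉=37 ⌈12749/343⌉=38 ⌈12886/343⌉=38 ⌈13023/343⌉=38 ⌈13160/343⌉=39 ⌈13297/343⌉=39 ⌈13434/343⌉=40 ⌈13571/343⌉=40 ⌈13708/343⌉=40
  n=100…109: ⌈13845/343⌉=41 ⌈13982/343⌉=41 ⌈14119/343⌉=42 ⌈14256/343⌉=42 ⌈14393/343⌉=42 ⌈14530/343⌉=43 ⌈14667/343⌉=43 ⌈14804/343⌉=44 ⌈14941/343⌉=44 ⌈15078/343⌉=44
  n=110…119: ⌈15215/343⌉=45 ⌈15352/343⌉=45 ⌈15489/343⌉=46 ⌈15626/343⌉=46 ⌈15763/343⌉=46 ⌈15900/343⌉=47 ⌈16037/343⌉=47 ⌈16174/343⌉=48 ⌈16311/343⌉=48 ⌈16448/343⌉=48
  n=120…129: ⌈16585/343⌉=49 ⌈16722/343⌉=49 ⌈16859/343⌉=50 ⌈16996/343⌉=50 ⌈17133/343⌉=50 ⌈17270/343⌉=51 ⌈17407/343⌉=51 ⌈17544/343⌉=52 ⌈17681/343⌉=52 ⌈17818/343⌉=52
s_n = t_(n+1) − t_n for n = 0 … 128 gives
prefix = 010100101001010010100101001010010100100101001010010100101001010010100101001010010100101001010010100101001010010100101001010010100
slide a length-6 window over [0..5] … [123..128] (124 windows); first occurrence of each distinct factor:
  [  0..  5] 010100
  [  1..  6] 101001
  [  2..  7] 010010
  [  3..  8] 100101
  [  4..  9] 001010
  [ 33.. 38] 100100
  [ 34.. 39] 001001
  (the other 117 windows repeat one of these)
distinct factors: {001001, 001010, 010010, 010100, 100100, 100101, 101001}
count = 7  (Sturmian bound for length 6 is 7)


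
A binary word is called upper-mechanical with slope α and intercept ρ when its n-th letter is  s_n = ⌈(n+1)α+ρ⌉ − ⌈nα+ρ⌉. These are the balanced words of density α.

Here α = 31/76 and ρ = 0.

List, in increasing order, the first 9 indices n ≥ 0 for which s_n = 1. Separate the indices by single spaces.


n=0: ⌈31/76⌉−⌈0/76⌉ = 1−0 = 1  ← one
n=1: ⌈62/76⌉−⌈31/76⌉ = 1−1 = 0
n=2: ⌈93/76⌉−⌈62/76⌉ = 2−1 = 1  ← one
n=3: ⌈124/76⌉−⌈93/76⌉ = 2−2 = 0
n=4: ⌈155/76⌉−⌈124/76⌉ = 3−2 = 1  ← one
n=5: ⌈186/76⌉−⌈155/76⌉ = 3−3 = 0
n=6: ⌈217/76⌉−⌈186/76⌉ = 3−3 = 0
n=7: ⌈248/76⌉−⌈217/76⌉ = 4−3 = 1  ← one
n=8: ⌈279/76⌉−⌈248/76⌉ = 4−4 = 0
n=9: ⌈310/76⌉−⌈279/76⌉ = 5−4 = 1  ← one
n=10: ⌈341/76⌉−⌈310/76⌉ = 5−5 = 0
n=11: ⌈372/76⌉−⌈341/76⌉ = 5−5 = 0
n=12: ⌈403/76⌉−⌈372/76⌉ = 6−5 = 1  ← one
n=13: ⌈434/76⌉−⌈403/76⌉ = 6−6 = 0
n=14: ⌈465/76⌉−⌈434/76⌉ = 7−6 = 1  ← one
n=15: ⌈496/76⌉−⌈465/76⌉ = 7−7 = 0
n=16: ⌈527/76⌉−⌈496/76⌉ = 7−7 = 0
n=17: ⌈558/76⌉−⌈527/76⌉ = 8−7 = 1  ← one
n=18: ⌈589/76⌉−⌈558/76⌉ = 8−8 = 0
n=19: ⌈620/76⌉−⌈589/76⌉ = 9−8 = 1  ← one
positions of the first 9 ones: 0 2 4 7 9 12 14 17 19

0 2 4 7 9 12 14 17 19


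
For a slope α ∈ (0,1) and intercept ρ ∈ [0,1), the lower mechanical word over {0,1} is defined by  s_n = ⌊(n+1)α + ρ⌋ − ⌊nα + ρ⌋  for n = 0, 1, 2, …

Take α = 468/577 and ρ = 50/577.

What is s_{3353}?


(n+1)α + ρ = (3354·468 + 50) / 577 = 1569722/577
nα + ρ     = (3353·468 + 50) / 577 = 1569254/577
⌊1569722/577⌋ = 2720,  ⌊1569254/577⌋ = 2719
s_{3353} = 2720 − 2719 = 1

1


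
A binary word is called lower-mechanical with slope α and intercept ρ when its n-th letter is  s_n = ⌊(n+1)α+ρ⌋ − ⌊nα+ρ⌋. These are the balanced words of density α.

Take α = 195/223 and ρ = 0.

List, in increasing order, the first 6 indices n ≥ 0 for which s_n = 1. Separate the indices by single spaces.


1 2 3 4 5 6

n=0: ⌊195/223⌋−⌊0/223⌋ = 0−0 = 0
n=1: ⌊390/223⌋−⌊195/223⌋ = 1−0 = 1  ← one
n=2: ⌊585/223⌋−⌊390/223⌋ = 2−1 = 1  ← one
n=3: ⌊780/223⌋−⌊585/223⌋ = 3−2 = 1  ← one
n=4: ⌊975/223⌋−⌊780/223⌋ = 4−3 = 1  ← one
n=5: ⌊1170/223⌋−⌊975/223⌋ = 5−4 = 1  ← one
n=6: ⌊1365/223⌋−⌊1170/223⌋ = 6−5 = 1  ← one
positions of the first 6 ones: 1 2 3 4 5 6


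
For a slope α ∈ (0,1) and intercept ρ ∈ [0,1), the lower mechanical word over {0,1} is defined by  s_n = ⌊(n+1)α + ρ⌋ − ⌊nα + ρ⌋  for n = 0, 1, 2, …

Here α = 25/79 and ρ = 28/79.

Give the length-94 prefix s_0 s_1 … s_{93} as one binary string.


0010010010010010010010001001001001001001000100100100100100100010010010010010010001001001001001

n=0: ⌊(1·25+28)/79⌋ − ⌊(0·25+28)/79⌋ = ⌊53/79⌋ − ⌊28/79⌋ = 0 − 0 = 0
n=1: ⌊(2·25+28)/79⌋ − ⌊(1·25+28)/79⌋ = ⌊78/79⌋ − ⌊53/79⌋ = 0 − 0 = 0
n=2: ⌊(3·25+28)/79⌋ − ⌊(2·25+28)/79⌋ = ⌊103/79⌋ − ⌊78/79⌋ = 1 − 0 = 1
n=3: ⌊(4·25+28)/79⌋ − ⌊(3·25+28)/79⌋ = ⌊128/79⌋ − ⌊103/79⌋ = 1 − 1 = 0
n=4: ⌊(5·25+28)/79⌋ − ⌊(4·25+28)/79⌋ = ⌊153/79⌋ − ⌊128/79⌋ = 1 − 1 = 0
n=5: ⌊(6·25+28)/79⌋ − ⌊(5·25+28)/79⌋ = ⌊178/79⌋ − ⌊153/79⌋ = 2 − 1 = 1
n=6: ⌊(7·25+28)/79⌋ − ⌊(6·25+28)/79⌋ = ⌊203/79⌋ − ⌊178/79⌋ = 2 − 2 = 0
n=7: ⌊(8·25+28)/79⌋ − ⌊(7·25+28)/79⌋ = ⌊228/79⌋ − ⌊203/79⌋ = 2 − 2 = 0
n=8: ⌊(9·25+28)/79⌋ − ⌊(8·25+28)/79⌋ = ⌊253/79⌋ − ⌊228/79⌋ = 3 − 2 = 1
n=9: ⌊(10·25+28)/79⌋ − ⌊(9·25+28)/79⌋ = ⌊278/79⌋ − ⌊253/79⌋ = 3 − 3 = 0
n=10: ⌊(11·25+28)/79⌋ − ⌊(10·25+28)/79⌋ = ⌊303/79⌋ − ⌊278/79⌋ = 3 − 3 = 0
n=11: ⌊(12·25+28)/79⌋ − ⌊(11·25+28)/79⌋ = ⌊328/79⌋ − ⌊303/79⌋ = 4 − 3 = 1
n=12: ⌊(13·25+28)/79⌋ − ⌊(12·25+28)/79⌋ = ⌊353/79⌋ − ⌊328/79⌋ = 4 − 4 = 0
n=13: ⌊(14·25+28)/79⌋ − ⌊(13·25+28)/79⌋ = ⌊378/79⌋ − ⌊353/79⌋ = 4 − 4 = 0
n=14: ⌊(15·25+28)/79⌋ − ⌊(14·25+28)/79⌋ = ⌊403/79⌋ − ⌊378/79⌋ = 5 − 4 = 1
n=15: ⌊(16·25+28)/79⌋ − ⌊(15·25+28)/79⌋ = ⌊428/79⌋ − ⌊403/79⌋ = 5 − 5 = 0
n=16: ⌊(17·25+28)/79⌋ − ⌊(16·25+28)/79⌋ = ⌊453/79⌋ − ⌊428/79⌋ = 5 − 5 = 0
n=17: ⌊(18·25+28)/79⌋ − ⌊(17·25+28)/79⌋ = ⌊478/79⌋ − ⌊453/79⌋ = 6 − 5 = 1
n=18: ⌊(19·25+28)/79⌋ − ⌊(18·25+28)/79⌋ = ⌊503/79⌋ − ⌊478/79⌋ = 6 − 6 = 0
n=19: ⌊(20·25+28)/79⌋ − ⌊(19·25+28)/79⌋ = ⌊528/79⌋ − ⌊503/79⌋ = 6 − 6 = 0
n=20: ⌊(21·25+28)/79⌋ − ⌊(20·25+28)/79⌋ = ⌊553/79⌋ − ⌊528/79⌋ = 7 − 6 = 1
n=21: ⌊(22·25+28)/79⌋ − ⌊(21·25+28)/79⌋ = ⌊578/79⌋ − ⌊553/79⌋ = 7 − 7 = 0
n=22: ⌊(23·25+28)/79⌋ − ⌊(22·25+28)/79⌋ = ⌊603/79⌋ − ⌊578/79⌋ = 7 − 7 = 0
n=23: ⌊(24·25+28)/79⌋ − ⌊(23·25+28)/79⌋ = ⌊628/79⌋ − ⌊603/79⌋ = 7 − 7 = 0
n=24: ⌊(25·25+28)/79⌋ − ⌊(24·25+28)/79⌋ = ⌊653/79⌋ − ⌊628/79⌋ = 8 − 7 = 1
n=25: ⌊(26·25+28)/79⌋ − ⌊(25·25+28)/79⌋ = ⌊678/79⌋ − ⌊653/79⌋ = 8 − 8 = 0
n=26: ⌊(27·25+28)/79⌋ − ⌊(26·25+28)/79⌋ = ⌊703/79⌋ − ⌊678/79⌋ = 8 − 8 = 0
n=27: ⌊(28·25+28)/79⌋ − ⌊(27·25+28)/79⌋ = ⌊728/79⌋ − ⌊703/79⌋ = 9 − 8 = 1
n=28: ⌊(29·25+28)/79⌋ − ⌊(28·25+28)/79⌋ = ⌊753/79⌋ − ⌊728/79⌋ = 9 − 9 = 0
n=29: ⌊(30·25+28)/79⌋ − ⌊(29·25+28)/79⌋ = ⌊778/79⌋ − ⌊753/79⌋ = 9 − 9 = 0
n=30: ⌊(31·25+28)/79⌋ − ⌊(30·25+28)/79⌋ = ⌊803/79⌋ − ⌊778/79⌋ = 10 − 9 = 1
n=31: ⌊(32·25+28)/79⌋ − ⌊(31·25+28)/79⌋ = ⌊828/79⌋ − ⌊803/79⌋ = 10 − 10 = 0
n=32: ⌊(33·25+28)/79⌋ − ⌊(32·25+28)/79⌋ = ⌊853/79⌋ − ⌊828/79⌋ = 10 − 10 = 0
n=33: ⌊(34·25+28)/79⌋ − ⌊(33·25+28)/79⌋ = ⌊878/79⌋ − ⌊853/79⌋ = 11 − 10 = 1
n=34: ⌊(35·25+28)/79⌋ − ⌊(34·25+28)/79⌋ = ⌊903/79⌋ − ⌊878/79⌋ = 11 − 11 = 0
n=35: ⌊(36·25+28)/79⌋ − ⌊(35·25+28)/79⌋ = ⌊928/79⌋ − ⌊903/79⌋ = 11 − 11 = 0
n=36: ⌊(37·25+28)/79⌋ − ⌊(36·25+28)/79⌋ = ⌊953/79⌋ − ⌊928/79⌋ = 12 − 11 = 1
n=37: ⌊(38·25+28)/79⌋ − ⌊(37·25+28)/79⌋ = ⌊978/79⌋ − ⌊953/79⌋ = 12 − 12 = 0
n=38: ⌊(39·25+28)/79⌋ − ⌊(38·25+28)/79⌋ = ⌊1003/79⌋ − ⌊978/79⌋ = 12 − 12 = 0
n=39: ⌊(40·25+28)/79⌋ − ⌊(39·25+28)/79⌋ = ⌊1028/79⌋ − ⌊1003/79⌋ = 13 − 12 = 1
n=40: ⌊(41·25+28)/79⌋ − ⌊(40·25+28)/79⌋ = ⌊1053/79⌋ − ⌊1028/79⌋ = 13 − 13 = 0
n=41: ⌊(42·25+28)/79⌋ − ⌊(41·25+28)/79⌋ = ⌊1078/79⌋ − ⌊1053/79⌋ = 13 − 13 = 0
n=42: ⌊(43·25+28)/79⌋ − ⌊(42·25+28)/79⌋ = ⌊1103/79⌋ − ⌊1078/79⌋ = 13 − 13 = 0
n=43: ⌊(44·25+28)/79⌋ − ⌊(43·25+28)/79⌋ = ⌊1128/79⌋ − ⌊1103/79⌋ = 14 − 13 = 1
n=44: ⌊(45·25+28)/79⌋ − ⌊(44·25+28)/79⌋ = ⌊1153/79⌋ − ⌊1128/79⌋ = 14 − 14 = 0
n=45: ⌊(46·25+28)/79⌋ − ⌊(45·25+28)/79⌋ = ⌊1178/79⌋ − ⌊1153/79⌋ = 14 − 14 = 0
n=46: ⌊(47·25+28)/79⌋ − ⌊(46·25+28)/79⌋ = ⌊1203/79⌋ − ⌊1178/79⌋ = 15 − 14 = 1
n=47: ⌊(48·25+28)/79⌋ − ⌊(47·25+28)/79⌋ = ⌊1228/79⌋ − ⌊1203/79⌋ = 15 − 15 = 0
n=48: ⌊(49·25+28)/79⌋ − ⌊(48·25+28)/79⌋ = ⌊1253/79⌋ − ⌊1228/79⌋ = 15 − 15 = 0
n=49: ⌊(50·25+28)/79⌋ − ⌊(49·25+28)/79⌋ = ⌊1278/79⌋ − ⌊1253/79⌋ = 16 − 15 = 1
n=50: ⌊(51·25+28)/79⌋ − ⌊(50·25+28)/79⌋ = ⌊1303/79⌋ − ⌊1278/79⌋ = 16 − 16 = 0
n=51: ⌊(52·25+28)/79⌋ − ⌊(51·25+28)/79⌋ = ⌊1328/79⌋ − ⌊1303/79⌋ = 16 − 16 = 0
n=52: ⌊(53·25+28)/79⌋ − ⌊(52·25+28)/79⌋ = ⌊1353/79⌋ − ⌊1328/79⌋ = 17 − 16 = 1
n=53: ⌊(54·25+28)/79⌋ − ⌊(53·25+28)/79⌋ = ⌊1378/79⌋ − ⌊1353/79⌋ = 17 − 17 = 0
n=54: ⌊(55·25+28)/79⌋ − ⌊(54·25+28)/79⌋ = ⌊1403/79⌋ − ⌊1378/79⌋ = 17 − 17 = 0
n=55: ⌊(56·25+28)/79⌋ − ⌊(55·25+28)/79⌋ = ⌊1428/79⌋ − ⌊1403/79⌋ = 18 − 17 = 1
n=56: ⌊(57·25+28)/79⌋ − ⌊(56·25+28)/79⌋ = ⌊1453/79⌋ − ⌊1428/79⌋ = 18 − 18 = 0
n=57: ⌊(58·25+28)/79⌋ − ⌊(57·25+28)/79⌋ = ⌊1478/79⌋ − ⌊1453/79⌋ = 18 − 18 = 0
n=58: ⌊(59·25+28)/79⌋ − ⌊(58·25+28)/79⌋ = ⌊1503/79⌋ − ⌊1478/79⌋ = 19 − 18 = 1
n=59: ⌊(60·25+28)/79⌋ − ⌊(59·25+28)/79⌋ = ⌊1528/79⌋ − ⌊1503/79⌋ = 19 − 19 = 0
n=60: ⌊(61·25+28)/79⌋ − ⌊(60·25+28)/79⌋ = ⌊1553/79⌋ − ⌊1528/79⌋ = 19 − 19 = 0
n=61: ⌊(62·25+28)/79⌋ − ⌊(61·25+28)/79⌋ = ⌊1578/79⌋ − ⌊1553/79⌋ = 19 − 19 = 0
n=62: ⌊(63·25+28)/79⌋ − ⌊(62·25+28)/79⌋ = ⌊1603/79⌋ − ⌊1578/79⌋ = 20 − 19 = 1
n=63: ⌊(64·25+28)/79⌋ − ⌊(63·25+28)/79⌋ = ⌊1628/79⌋ − ⌊1603/79⌋ = 20 − 20 = 0
n=64: ⌊(65·25+28)/79⌋ − ⌊(64·25+28)/79⌋ = ⌊1653/79⌋ − ⌊1628/79⌋ = 20 − 20 = 0
n=65: ⌊(66·25+28)/79⌋ − ⌊(65·25+28)/79⌋ = ⌊1678/79⌋ − ⌊1653/79⌋ = 21 − 20 = 1
n=66: ⌊(67·25+28)/79⌋ − ⌊(66·25+28)/79⌋ = ⌊1703/79⌋ − ⌊1678/79⌋ = 21 − 21 = 0
n=67: ⌊(68·25+28)/79⌋ − ⌊(67·25+28)/79⌋ = ⌊1728/79⌋ − ⌊1703/79⌋ = 21 − 21 = 0
n=68: ⌊(69·25+28)/79⌋ − ⌊(68·25+28)/79⌋ = ⌊1753/79⌋ − ⌊1728/79⌋ = 22 − 21 = 1
n=69: ⌊(70·25+28)/79⌋ − ⌊(69·25+28)/79⌋ = ⌊1778/79⌋ − ⌊1753/79⌋ = 22 − 22 = 0
n=70: ⌊(71·25+28)/79⌋ − ⌊(70·25+28)/79⌋ = ⌊1803/79⌋ − ⌊1778/79⌋ = 22 − 22 = 0
n=71: ⌊(72·25+28)/79⌋ − ⌊(71·25+28)/79⌋ = ⌊1828/79⌋ − ⌊1803/79⌋ = 23 − 22 = 1
n=72: ⌊(73·25+28)/79⌋ − ⌊(72·25+28)/79⌋ = ⌊1853/79⌋ − ⌊1828/79⌋ = 23 − 23 = 0
n=73: ⌊(74·25+28)/79⌋ − ⌊(73·25+28)/79⌋ = ⌊1878/79⌋ − ⌊1853/79⌋ = 23 − 23 = 0
n=74: ⌊(75·25+28)/79⌋ − ⌊(74·25+28)/79⌋ = ⌊1903/79⌋ − ⌊1878/79⌋ = 24 − 23 = 1
n=75: ⌊(76·25+28)/79⌋ − ⌊(75·25+28)/79⌋ = ⌊1928/79⌋ − ⌊1903/79⌋ = 24 − 24 = 0
n=76: ⌊(77·25+28)/79⌋ − ⌊(76·25+28)/79⌋ = ⌊1953/79⌋ − ⌊1928/79⌋ = 24 − 24 = 0
n=77: ⌊(78·25+28)/79⌋ − ⌊(77·25+28)/79⌋ = ⌊1978/79⌋ − ⌊1953/79⌋ = 25 − 24 = 1
n=78: ⌊(79·25+28)/79⌋ − ⌊(78·25+28)/79⌋ = ⌊2003/79⌋ − ⌊1978/79⌋ = 25 − 25 = 0
n=79: ⌊(80·25+28)/79⌋ − ⌊(79·25+28)/79⌋ = ⌊2028/79⌋ − ⌊2003/79⌋ = 25 − 25 = 0
n=80: ⌊(81·25+28)/79⌋ − ⌊(80·25+28)/79⌋ = ⌊2053/79⌋ − ⌊2028/79⌋ = 25 − 25 = 0
n=81: ⌊(82·25+28)/79⌋ − ⌊(81·25+28)/79⌋ = ⌊2078/79⌋ − ⌊2053/79⌋ = 26 − 25 = 1
n=82: ⌊(83·25+28)/79⌋ − ⌊(82·25+28)/79⌋ = ⌊2103/79⌋ − ⌊2078/79⌋ = 26 − 26 = 0
n=83: ⌊(84·25+28)/79⌋ − ⌊(83·25+28)/79⌋ = ⌊2128/79⌋ − ⌊2103/79⌋ = 26 − 26 = 0
n=84: ⌊(85·25+28)/79⌋ − ⌊(84·25+28)/79⌋ = ⌊2153/79⌋ − ⌊2128/79⌋ = 27 − 26 = 1
n=85: ⌊(86·25+28)/79⌋ − ⌊(85·25+28)/79⌋ = ⌊2178/79⌋ − ⌊2153/79⌋ = 27 − 27 = 0
n=86: ⌊(87·25+28)/79⌋ − ⌊(86·25+28)/79⌋ = ⌊2203/79⌋ − ⌊2178/79⌋ = 27 − 27 = 0
n=87: ⌊(88·25+28)/79⌋ − ⌊(87·25+28)/79⌋ = ⌊2228/79⌋ − ⌊2203/79⌋ = 28 − 27 = 1
n=88: ⌊(89·25+28)/79⌋ − ⌊(88·25+28)/79⌋ = ⌊2253/79⌋ − ⌊2228/79⌋ = 28 − 28 = 0
n=89: ⌊(90·25+28)/79⌋ − ⌊(89·25+28)/79⌋ = ⌊2278/79⌋ − ⌊2253/79⌋ = 28 − 28 = 0
n=90: ⌊(91·25+28)/79⌋ − ⌊(90·25+28)/79⌋ = ⌊2303/79⌋ − ⌊2278/79⌋ = 29 − 28 = 1
n=91: ⌊(92·25+28)/79⌋ − ⌊(91·25+28)/79⌋ = ⌊2328/79⌋ − ⌊2303/79⌋ = 29 − 29 = 0
n=92: ⌊(93·25+28)/79⌋ − ⌊(92·25+28)/79⌋ = ⌊2353/79⌋ − ⌊2328/79⌋ = 29 − 29 = 0
n=93: ⌊(94·25+28)/79⌋ − ⌊(93·25+28)/79⌋ = ⌊2378/79⌋ − ⌊2353/79⌋ = 30 − 29 = 1


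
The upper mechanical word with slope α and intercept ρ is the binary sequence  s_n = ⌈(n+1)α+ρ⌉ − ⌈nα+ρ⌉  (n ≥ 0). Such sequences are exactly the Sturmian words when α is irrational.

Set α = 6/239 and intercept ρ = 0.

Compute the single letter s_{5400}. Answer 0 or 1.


(n+1)α + ρ = (5401·6) / 239 = 32406/239
nα + ρ     = (5400·6) / 239 = 32400/239
⌈32406/239⌉ = 136,  ⌈32400/239⌉ = 136
s_{5400} = 136 − 136 = 0

0


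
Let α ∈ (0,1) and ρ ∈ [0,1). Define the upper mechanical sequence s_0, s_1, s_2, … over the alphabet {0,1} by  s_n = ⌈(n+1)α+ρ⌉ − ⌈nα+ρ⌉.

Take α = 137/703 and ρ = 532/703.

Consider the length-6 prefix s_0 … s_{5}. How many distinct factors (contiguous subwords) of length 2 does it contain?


3

t_n = ⌈(n·137+532)/703⌉ for n = 0 … 6:
  n=0…6: ⌈532/703⌉=1 ⌈669/703⌉=1 ⌈806/703⌉=2 ⌈943/703⌉=2 ⌈1080/703⌉=2 ⌈1217/703⌉=2 ⌈1354/703⌉=2
s_n = t_(n+1) − t_n for n = 0 … 5 gives
prefix = 010000
slide a length-2 window over [0..1] … [4..5] (5 windows); first occurrence of each distinct factor:
  [  0..  1] 01
  [  1..  2] 10
  [  2..  3] 00
  (the other 2 windows repeat one of these)
distinct factors: {00, 01, 10}
count = 3  (Sturmian bound for length 2 is 3)


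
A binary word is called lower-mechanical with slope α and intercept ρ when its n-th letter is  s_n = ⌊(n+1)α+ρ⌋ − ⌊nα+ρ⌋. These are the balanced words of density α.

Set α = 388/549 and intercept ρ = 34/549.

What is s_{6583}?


(n+1)α + ρ = (6584·388 + 34) / 549 = 2554626/549
nα + ρ     = (6583·388 + 34) / 549 = 2554238/549
⌊2554626/549⌋ = 4653,  ⌊2554238/549⌋ = 4652
s_{6583} = 4653 − 4652 = 1

1


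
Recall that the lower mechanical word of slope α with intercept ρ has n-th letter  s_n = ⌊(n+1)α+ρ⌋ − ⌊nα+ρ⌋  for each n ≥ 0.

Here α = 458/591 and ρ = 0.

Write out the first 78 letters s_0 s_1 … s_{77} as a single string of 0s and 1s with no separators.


n=0: ⌊(1·458)/591⌋ − ⌊(0·458)/591⌋ = ⌊458/591⌋ − ⌊0/591⌋ = 0 − 0 = 0
n=1: ⌊(2·458)/591⌋ − ⌊(1·458)/591⌋ = ⌊916/591⌋ − ⌊458/591⌋ = 1 − 0 = 1
n=2: ⌊(3·458)/591⌋ − ⌊(2·458)/591⌋ = ⌊1374/591⌋ − ⌊916/591⌋ = 2 − 1 = 1
n=3: ⌊(4·458)/591⌋ − ⌊(3·458)/591⌋ = ⌊1832/591⌋ − ⌊1374/591⌋ = 3 − 2 = 1
n=4: ⌊(5·458)/591⌋ − ⌊(4·458)/591⌋ = ⌊2290/591⌋ − ⌊1832/591⌋ = 3 − 3 = 0
n=5: ⌊(6·458)/591⌋ − ⌊(5·458)/591⌋ = ⌊2748/591⌋ − ⌊2290/591⌋ = 4 − 3 = 1
n=6: ⌊(7·458)/591⌋ − ⌊(6·458)/591⌋ = ⌊3206/591⌋ − ⌊2748/591⌋ = 5 − 4 = 1
n=7: ⌊(8·458)/591⌋ − ⌊(7·458)/591⌋ = ⌊3664/591⌋ − ⌊3206/591⌋ = 6 − 5 = 1
n=8: ⌊(9·458)/591⌋ − ⌊(8·458)/591⌋ = ⌊4122/591⌋ − ⌊3664/591⌋ = 6 − 6 = 0
n=9: ⌊(10·458)/591⌋ − ⌊(9·458)/591⌋ = ⌊4580/591⌋ − ⌊4122/591⌋ = 7 − 6 = 1
n=10: ⌊(11·458)/591⌋ − ⌊(10·458)/591⌋ = ⌊5038/591⌋ − ⌊4580/591⌋ = 8 − 7 = 1
n=11: ⌊(12·458)/591⌋ − ⌊(11·458)/591⌋ = ⌊5496/591⌋ − ⌊5038/591⌋ = 9 − 8 = 1
n=12: ⌊(13·458)/591⌋ − ⌊(12·458)/591⌋ = ⌊5954/591⌋ − ⌊5496/591⌋ = 10 − 9 = 1
n=13: ⌊(14·458)/591⌋ − ⌊(13·458)/591⌋ = ⌊6412/591⌋ − ⌊5954/591⌋ = 10 − 10 = 0
n=14: ⌊(15·458)/591⌋ − ⌊(14·458)/591⌋ = ⌊6870/591⌋ − ⌊6412/591⌋ = 11 − 10 = 1
n=15: ⌊(16·458)/591⌋ − ⌊(15·458)/591⌋ = ⌊7328/591⌋ − ⌊6870/591⌋ = 12 − 11 = 1
n=16: ⌊(17·458)/591⌋ − ⌊(16·458)/591⌋ = ⌊7786/591⌋ − ⌊7328/591⌋ = 13 − 12 = 1
n=17: ⌊(18·458)/591⌋ − ⌊(17·458)/591⌋ = ⌊8244/591⌋ − ⌊7786/591⌋ = 13 − 13 = 0
n=18: ⌊(19·458)/591⌋ − ⌊(18·458)/591⌋ = ⌊8702/591⌋ − ⌊8244/591⌋ = 14 − 13 = 1
n=19: ⌊(20·458)/591⌋ − ⌊(19·458)/591⌋ = ⌊9160/591⌋ − ⌊8702/591⌋ = 15 − 14 = 1
n=20: ⌊(21·458)/591⌋ − ⌊(20·458)/591⌋ = ⌊9618/591⌋ − ⌊9160/591⌋ = 16 − 15 = 1
n=21: ⌊(22·458)/591⌋ − ⌊(21·458)/591⌋ = ⌊10076/591⌋ − ⌊9618/591⌋ = 17 − 16 = 1
n=22: ⌊(23·458)/591⌋ − ⌊(22·458)/591⌋ = ⌊10534/591⌋ − ⌊10076/591⌋ = 17 − 17 = 0
n=23: ⌊(24·458)/591⌋ − ⌊(23·458)/591⌋ = ⌊10992/591⌋ − ⌊10534/591⌋ = 18 − 17 = 1
n=24: ⌊(25·458)/591⌋ − ⌊(24·458)/591⌋ = ⌊11450/591⌋ − ⌊10992/591⌋ = 19 − 18 = 1
n=25: ⌊(26·458)/591⌋ − ⌊(25·458)/591⌋ = ⌊11908/591⌋ − ⌊11450/591⌋ = 20 − 19 = 1
n=26: ⌊(27·458)/591⌋ − ⌊(26·458)/591⌋ = ⌊12366/591⌋ − ⌊11908/591⌋ = 20 − 20 = 0
n=27: ⌊(28·458)/591⌋ − ⌊(27·458)/591⌋ = ⌊12824/591⌋ − ⌊12366/591⌋ = 21 − 20 = 1
n=28: ⌊(29·458)/591⌋ − ⌊(28·458)/591⌋ = ⌊13282/591⌋ − ⌊12824/591⌋ = 22 − 21 = 1
n=29: ⌊(30·458)/591⌋ − ⌊(29·458)/591⌋ = ⌊13740/591⌋ − ⌊13282/591⌋ = 23 − 22 = 1
n=30: ⌊(31·458)/591⌋ − ⌊(30·458)/591⌋ = ⌊14198/591⌋ − ⌊13740/591⌋ = 24 − 23 = 1
n=31: ⌊(32·458)/591⌋ − ⌊(31·458)/591⌋ = ⌊14656/591⌋ − ⌊14198/591⌋ = 24 − 24 = 0
n=32: ⌊(33·458)/591⌋ − ⌊(32·458)/591⌋ = ⌊15114/591⌋ − ⌊14656/591⌋ = 25 − 24 = 1
n=33: ⌊(34·458)/591⌋ − ⌊(33·458)/591⌋ = ⌊15572/591⌋ − ⌊15114/591⌋ = 26 − 25 = 1
n=34: ⌊(35·458)/591⌋ − ⌊(34·458)/591⌋ = ⌊16030/591⌋ − ⌊15572/591⌋ = 27 − 26 = 1
n=35: ⌊(36·458)/591⌋ − ⌊(35·458)/591⌋ = ⌊16488/591⌋ − ⌊16030/591⌋ = 27 − 27 = 0
n=36: ⌊(37·458)/591⌋ − ⌊(36·458)/591⌋ = ⌊16946/591⌋ − ⌊16488/591⌋ = 28 − 27 = 1
n=37: ⌊(38·458)/591⌋ − ⌊(37·458)/591⌋ = ⌊17404/591⌋ − ⌊16946/591⌋ = 29 − 28 = 1
n=38: ⌊(39·458)/591⌋ − ⌊(38·458)/591⌋ = ⌊17862/591⌋ − ⌊17404/591⌋ = 30 − 29 = 1
n=39: ⌊(40·458)/591⌋ − ⌊(39·458)/591⌋ = ⌊18320/591⌋ − ⌊17862/591⌋ = 30 − 30 = 0
n=40: ⌊(41·458)/591⌋ − ⌊(40·458)/591⌋ = ⌊18778/591⌋ − ⌊18320/591⌋ = 31 − 30 = 1
n=41: ⌊(42·458)/591⌋ − ⌊(41·458)/591⌋ = ⌊19236/591⌋ − ⌊18778/591⌋ = 32 − 31 = 1
n=42: ⌊(43·458)/591⌋ − ⌊(42·458)/591⌋ = ⌊19694/591⌋ − ⌊19236/591⌋ = 33 − 32 = 1
n=43: ⌊(44·458)/591⌋ − ⌊(43·458)/591⌋ = ⌊20152/591⌋ − ⌊19694/591⌋ = 34 − 33 = 1
n=44: ⌊(45·458)/591⌋ − ⌊(44·458)/591⌋ = ⌊20610/591⌋ − ⌊20152/591⌋ = 34 − 34 = 0
n=45: ⌊(46·458)/591⌋ − ⌊(45·458)/591⌋ = ⌊21068/591⌋ − ⌊20610/591⌋ = 35 − 34 = 1
n=46: ⌊(47·458)/591⌋ − ⌊(46·458)/591⌋ = ⌊21526/591⌋ − ⌊21068/591⌋ = 36 − 35 = 1
n=47: ⌊(48·458)/591⌋ − ⌊(47·458)/591⌋ = ⌊21984/591⌋ − ⌊21526/591⌋ = 37 − 36 = 1
n=48: ⌊(49·458)/591⌋ − ⌊(48·458)/591⌋ = ⌊22442/591⌋ − ⌊21984/591⌋ = 37 − 37 = 0
n=49: ⌊(50·458)/591⌋ − ⌊(49·458)/591⌋ = ⌊22900/591⌋ − ⌊22442/591⌋ = 38 − 37 = 1
n=50: ⌊(51·458)/591⌋ − ⌊(50·458)/591⌋ = ⌊23358/591⌋ − ⌊22900/591⌋ = 39 − 38 = 1
n=51: ⌊(52·458)/591⌋ − ⌊(51·458)/591⌋ = ⌊23816/591⌋ − ⌊23358/591⌋ = 40 − 39 = 1
n=52: ⌊(53·458)/591⌋ − ⌊(52·458)/591⌋ = ⌊24274/591⌋ − ⌊23816/591⌋ = 41 − 40 = 1
n=53: ⌊(54·458)/591⌋ − ⌊(53·458)/591⌋ = ⌊24732/591⌋ − ⌊24274/591⌋ = 41 − 41 = 0
n=54: ⌊(55·458)/591⌋ − ⌊(54·458)/591⌋ = ⌊25190/591⌋ − ⌊24732/591⌋ = 42 − 41 = 1
n=55: ⌊(56·458)/591⌋ − ⌊(55·458)/591⌋ = ⌊25648/591⌋ − ⌊25190/591⌋ = 43 − 42 = 1
n=56: ⌊(57·458)/591⌋ − ⌊(56·458)/591⌋ = ⌊26106/591⌋ − ⌊25648/591⌋ = 44 − 43 = 1
n=57: ⌊(58·458)/591⌋ − ⌊(57·458)/591⌋ = ⌊26564/591⌋ − ⌊26106/591⌋ = 44 − 44 = 0
n=58: ⌊(59·458)/591⌋ − ⌊(58·458)/591⌋ = ⌊27022/591⌋ − ⌊26564/591⌋ = 45 − 44 = 1
n=59: ⌊(60·458)/591⌋ − ⌊(59·458)/591⌋ = ⌊27480/591⌋ − ⌊27022/591⌋ = 46 − 45 = 1
n=60: ⌊(61·458)/591⌋ − ⌊(60·458)/591⌋ = ⌊27938/591⌋ − ⌊27480/591⌋ = 47 − 46 = 1
n=61: ⌊(62·458)/591⌋ − ⌊(61·458)/591⌋ = ⌊28396/591⌋ − ⌊27938/591⌋ = 48 − 47 = 1
n=62: ⌊(63·458)/591⌋ − ⌊(62·458)/591⌋ = ⌊28854/591⌋ − ⌊28396/591⌋ = 48 − 48 = 0
n=63: ⌊(64·458)/591⌋ − ⌊(63·458)/591⌋ = ⌊29312/591⌋ − ⌊28854/591⌋ = 49 − 48 = 1
n=64: ⌊(65·458)/591⌋ − ⌊(64·458)/591⌋ = ⌊29770/591⌋ − ⌊29312/591⌋ = 50 − 49 = 1
n=65: ⌊(66·458)/591⌋ − ⌊(65·458)/591⌋ = ⌊30228/591⌋ − ⌊29770/591⌋ = 51 − 50 = 1
n=66: ⌊(67·458)/591⌋ − ⌊(66·458)/591⌋ = ⌊30686/591⌋ − ⌊30228/591⌋ = 51 − 51 = 0
n=67: ⌊(68·458)/591⌋ − ⌊(67·458)/591⌋ = ⌊31144/591⌋ − ⌊30686/591⌋ = 52 − 51 = 1
n=68: ⌊(69·458)/591⌋ − ⌊(68·458)/591⌋ = ⌊31602/591⌋ − ⌊31144/591⌋ = 53 − 52 = 1
n=69: ⌊(70·458)/591⌋ − ⌊(69·458)/591⌋ = ⌊32060/591⌋ − ⌊31602/591⌋ = 54 − 53 = 1
n=70: ⌊(71·458)/591⌋ − ⌊(70·458)/591⌋ = ⌊32518/591⌋ − ⌊32060/591⌋ = 55 − 54 = 1
n=71: ⌊(72·458)/591⌋ − ⌊(71·458)/591⌋ = ⌊32976/591⌋ − ⌊32518/591⌋ = 55 − 55 = 0
n=72: ⌊(73·458)/591⌋ − ⌊(72·458)/591⌋ = ⌊33434/591⌋ − ⌊32976/591⌋ = 56 − 55 = 1
n=73: ⌊(74·458)/591⌋ − ⌊(73·458)/591⌋ = ⌊33892/591⌋ − ⌊33434/591⌋ = 57 − 56 = 1
n=74: ⌊(75·458)/591⌋ − ⌊(74·458)/591⌋ = ⌊34350/591⌋ − ⌊33892/591⌋ = 58 − 57 = 1
n=75: ⌊(76·458)/591⌋ − ⌊(75·458)/591⌋ = ⌊34808/591⌋ − ⌊34350/591⌋ = 58 − 58 = 0
n=76: ⌊(77·458)/591⌋ − ⌊(76·458)/591⌋ = ⌊35266/591⌋ − ⌊34808/591⌋ = 59 − 58 = 1
n=77: ⌊(78·458)/591⌋ − ⌊(77·458)/591⌋ = ⌊35724/591⌋ − ⌊35266/591⌋ = 60 − 59 = 1

011101110111101110111101110111101110111011110111011110111011110111011110111011


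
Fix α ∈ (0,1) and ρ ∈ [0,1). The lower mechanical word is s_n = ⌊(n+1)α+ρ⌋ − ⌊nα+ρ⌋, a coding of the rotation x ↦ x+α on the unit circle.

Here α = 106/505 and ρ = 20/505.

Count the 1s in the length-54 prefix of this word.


11

#1s = Σ_{n=0}^{53} s_n = Σ_{n=0}^{53} (⌊(n+1)α+ρ⌋ − ⌊nα+ρ⌋)
the sum telescopes: every ⌊nα+ρ⌋ with 0 < n < 54 appears once with + and once with −, leaving ⌊54α+ρ⌋ − ⌊0·α+ρ⌋
54α + ρ = (54·106 + 20) / 505 = 5744/505
ρ = 20/505
⌊5744/505⌋ = 11,  ⌊20/505⌋ = 0
#1s = 11 − 0 = 11


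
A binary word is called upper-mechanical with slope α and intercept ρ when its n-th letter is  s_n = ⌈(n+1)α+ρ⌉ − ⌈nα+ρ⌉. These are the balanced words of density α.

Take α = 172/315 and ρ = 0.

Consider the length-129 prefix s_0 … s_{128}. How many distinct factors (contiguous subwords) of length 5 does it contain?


t_n = ⌈(n·172)/315⌉ for n = 0 … 129:
  n=0…9: ⌈0/315⌉=0 ⌈172/315⌉=1 ⌈344/315⌉=2 ⌈516/315⌉=2 ⌈688/315⌉=3 ⌈860/315⌉=3 ⌈1032/315⌉=4 ⌈1204/315⌉=4 ⌈1376/315⌉=5 ⌈1548/315⌉=5
  n=10…19: ⌈1720/315⌉=6 ⌈1892/315⌉=7 ⌈2064/315⌉=7 ⌈2236/315⌉=8 ⌈2408/315⌉=8 ⌈2580/315⌉=9 ⌈2752/315⌉=9 ⌈2924/315⌉=10 ⌈3096/315⌉=10 ⌈3268/315⌉=11
  n=20…29: ⌈3440/315⌉=11 ⌈3612/315⌉=12 ⌈3784/315⌉=13 ⌈3956/315⌉=13 ⌈4128/315⌉=14 ⌈4300/315⌉=14 ⌈4472/315⌉=15 ⌈4644/315⌉=15 ⌈4816/315⌉=16 ⌈4988/315⌉=16
  n=30…39: ⌈5160/315⌉=17 ⌈5332/315⌉=17 ⌈5504/315⌉=18 ⌈5676/315⌉=19 ⌈5848/315⌉=19 ⌈6020/315⌉=20 ⌈6192/315⌉=20 ⌈6364/315⌉=21 ⌈6536/315⌉=21 ⌈6708/315⌉=22
  n=40…49: ⌈6880/315⌉=22 ⌈7052/315⌉=23 ⌈7224/315⌉=23 ⌈7396/315⌉=24 ⌈7568/315⌉=25 ⌈7740/315⌉=25 ⌈7912/315⌉=26 ⌈8084/315⌉=26 ⌈8256/315⌉=27 ⌈8428/315⌉=27
  n=50…59: ⌈8600/315⌉=28 ⌈8772/315⌉=28 ⌈8944/315⌉=29 ⌈9116/315⌉=29 ⌈9288/315⌉=30 ⌈9460/315⌉=31 ⌈9632/315⌉=31 ⌈9804/315⌉=32 ⌈9976/315⌉=32 ⌈10148/315⌉=33
  n=60…69: ⌈10320/315⌉=33 ⌈10492/315⌉=34 ⌈10664/315⌉=34 ⌈10836/315⌉=35 ⌈11008/315⌉=35 ⌈11180/315⌉=36 ⌈11352/315⌉=37 ⌈11524/315⌉=37 ⌈11696/315⌉=38 ⌈11868/315⌉=38
  n=70…79: ⌈12040/315⌉=39 ⌈12212/315⌉=39 ⌈12384/315⌉=40 ⌈12556/315⌉=40 ⌈12728/315⌉=41 ⌈12900/315⌉=41 ⌈13072/315⌉=42 ⌈13244/315⌉=43 ⌈13416/315⌉=43 ⌈13588/315⌉=44
  n=80…89: ⌈13760/315⌉=44 ⌈13932/315⌉=45 ⌈14104/315⌉=45 ⌈14276/315⌉=46 ⌈14448/315⌉=46 ⌈14620/315⌉=47 ⌈14792/315⌉=47 ⌈14964/315⌉=48 ⌈15136/315⌉=49 ⌈15308/315⌉=49
  n=90…99: ⌈15480/315⌉=50 ⌈15652/315⌉=50 ⌈15824/315⌉=51 ⌈15996/315⌉=51 ⌈16168/315⌉=52 ⌈16340/315⌉=52 ⌈16512/315⌉=53 ⌈16684/315⌉=53 ⌈16856/315⌉=54 ⌈17028/315⌉=55
  n=100…109: ⌈17200/315⌉=55 ⌈17372/315⌉=56 ⌈17544/315⌉=56 ⌈17716/315⌉=57 ⌈17888/315⌉=57 ⌈18060/315⌉=58 ⌈18232/315⌉=58 ⌈18404/315⌉=59 ⌈18576/315⌉=59 ⌈18748/315⌉=60
  n=110…119: ⌈18920/315⌉=61 ⌈19092/315⌉=61 ⌈19264/315⌉=62 ⌈19436/315⌉=62 ⌈19608/315⌉=63 ⌈19780/315⌉=63 ⌈19952/315⌉=64 ⌈20124/315⌉=64 ⌈20296/315⌉=65 ⌈20468/315⌉=65
  n=120…129: ⌈20640/315⌉=66 ⌈20812/315⌉=67 ⌈20984/315⌉=67 ⌈21156/315⌉=68 ⌈21328/315⌉=68 ⌈21500/315⌉=69 ⌈21672/315⌉=69 ⌈21844/315⌉=70 ⌈22016/315⌉=70 ⌈22188/315⌉=71
s_n = t_(n+1) − t_n for n = 0 … 128 gives
prefix = 110101010110101010101101010101011010101010110101010101101010101011010101010110101010101101010101011010101010110101010101101010101
slide a length-5 window over [0..4] … [124..128] (125 windows); first occurrence of each distinct factor:
  [  0..  4] 11010
  [  1..  5] 10101
  [  2..  6] 01010
  [  6.. 10] 01011
  [  7.. 11] 10110
  [  8.. 12] 01101
  (the other 119 windows repeat one of these)
distinct factors: {01010, 01011, 01101, 10101, 10110, 11010}
count = 6  (Sturmian bound for length 5 is 6)

6
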